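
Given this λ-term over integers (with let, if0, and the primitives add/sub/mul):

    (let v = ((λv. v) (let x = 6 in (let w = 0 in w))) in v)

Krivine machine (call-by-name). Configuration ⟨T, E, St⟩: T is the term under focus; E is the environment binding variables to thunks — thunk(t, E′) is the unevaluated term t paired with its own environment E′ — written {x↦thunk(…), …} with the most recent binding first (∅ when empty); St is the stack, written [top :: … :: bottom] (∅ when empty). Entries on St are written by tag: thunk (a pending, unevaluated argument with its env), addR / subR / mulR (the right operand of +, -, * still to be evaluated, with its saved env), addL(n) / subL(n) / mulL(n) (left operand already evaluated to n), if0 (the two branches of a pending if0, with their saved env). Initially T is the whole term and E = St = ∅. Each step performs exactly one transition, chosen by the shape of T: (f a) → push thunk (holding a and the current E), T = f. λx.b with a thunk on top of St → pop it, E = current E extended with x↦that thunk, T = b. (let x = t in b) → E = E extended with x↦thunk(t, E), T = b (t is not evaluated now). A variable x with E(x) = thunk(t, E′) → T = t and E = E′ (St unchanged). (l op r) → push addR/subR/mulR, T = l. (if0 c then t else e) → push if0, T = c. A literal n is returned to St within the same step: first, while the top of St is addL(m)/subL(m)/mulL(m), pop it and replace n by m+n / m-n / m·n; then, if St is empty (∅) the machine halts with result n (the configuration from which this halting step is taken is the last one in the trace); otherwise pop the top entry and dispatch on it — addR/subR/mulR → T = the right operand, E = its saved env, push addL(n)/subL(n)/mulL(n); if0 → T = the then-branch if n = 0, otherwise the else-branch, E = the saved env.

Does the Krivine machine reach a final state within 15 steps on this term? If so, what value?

[0] ⟨T=(let v = ((λv. v) (let x = 6 in (let w = 0 in w))) in v); E=∅; St=∅⟩
[1] ⟨T=v; E={v↦thunk(((λv. v) (let x = 6 in (let w = 0 in w))), ∅)}; St=∅⟩
[2] ⟨T=((λv. v) (let x = 6 in (let w = 0 in w))); E=∅; St=∅⟩
[3] ⟨T=(λv. v); E=∅; St=[thunk]⟩
[4] ⟨T=v; E={v↦thunk((let x = 6 in (let w = 0 in w)), ∅)}; St=∅⟩
[5] ⟨T=(let x = 6 in (let w = 0 in w)); E=∅; St=∅⟩
[6] ⟨T=(let w = 0 in w); E={x↦thunk(6, ∅)}; St=∅⟩
[7] ⟨T=w; E={w↦thunk(0, {x↦thunk(6, ∅)}), x↦thunk(6, ∅)}; St=∅⟩
[8] ⟨T=0; E={x↦thunk(6, ∅)}; St=∅⟩
→ final value 0

Answer: 0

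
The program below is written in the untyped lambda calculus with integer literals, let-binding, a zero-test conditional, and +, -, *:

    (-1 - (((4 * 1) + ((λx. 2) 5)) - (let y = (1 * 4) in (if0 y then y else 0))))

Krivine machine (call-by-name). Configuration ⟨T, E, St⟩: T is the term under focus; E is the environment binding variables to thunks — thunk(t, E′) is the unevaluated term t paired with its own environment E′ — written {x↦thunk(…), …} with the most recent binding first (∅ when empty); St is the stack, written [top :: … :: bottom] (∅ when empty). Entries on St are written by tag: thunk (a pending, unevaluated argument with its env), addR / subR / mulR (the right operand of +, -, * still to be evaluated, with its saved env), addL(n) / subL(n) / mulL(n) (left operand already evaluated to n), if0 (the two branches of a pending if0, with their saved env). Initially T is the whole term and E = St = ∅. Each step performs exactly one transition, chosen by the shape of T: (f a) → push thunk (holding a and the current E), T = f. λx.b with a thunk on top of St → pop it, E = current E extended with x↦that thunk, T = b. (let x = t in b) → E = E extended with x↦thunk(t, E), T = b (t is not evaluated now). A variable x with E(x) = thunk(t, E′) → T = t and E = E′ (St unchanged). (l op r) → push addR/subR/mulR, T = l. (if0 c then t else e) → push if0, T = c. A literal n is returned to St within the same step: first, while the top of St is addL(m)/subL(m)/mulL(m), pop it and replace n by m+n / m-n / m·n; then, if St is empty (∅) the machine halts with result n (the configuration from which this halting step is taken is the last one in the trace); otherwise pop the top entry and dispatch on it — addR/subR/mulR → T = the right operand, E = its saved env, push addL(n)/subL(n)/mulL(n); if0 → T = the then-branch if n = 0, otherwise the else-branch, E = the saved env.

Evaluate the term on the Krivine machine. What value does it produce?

Answer: -7

Derivation:
0. ⟨T=(-1 - (((4 * 1) + ((λx. 2) 5)) - (let y = (1 * 4) in (if0 y then y else 0)))); E=∅; St=∅⟩
1. ⟨T=-1; E=∅; St=[subR]⟩
2. ⟨T=(((4 * 1) + ((λx. 2) 5)) - (let y = (1 * 4) in (if0 y then y else 0))); E=∅; St=[subL(-1)]⟩
3. ⟨T=((4 * 1) + ((λx. 2) 5)); E=∅; St=[subR :: subL(-1)]⟩
4. ⟨T=(4 * 1); E=∅; St=[addR :: subR :: subL(-1)]⟩
5. ⟨T=4; E=∅; St=[mulR :: addR :: subR :: subL(-1)]⟩
6. ⟨T=1; E=∅; St=[mulL(4) :: addR :: subR :: subL(-1)]⟩
7. ⟨T=((λx. 2) 5); E=∅; St=[addL(4) :: subR :: subL(-1)]⟩
8. ⟨T=(λx. 2); E=∅; St=[thunk :: addL(4) :: subR :: subL(-1)]⟩
9. ⟨T=2; E={x↦thunk(5, ∅)}; St=[addL(4) :: subR :: subL(-1)]⟩
10. ⟨T=(let y = (1 * 4) in (if0 y then y else 0)); E=∅; St=[subL(6) :: subL(-1)]⟩
11. ⟨T=(if0 y then y else 0); E={y↦thunk((1 * 4), ∅)}; St=[subL(6) :: subL(-1)]⟩
12. ⟨T=y; E={y↦thunk((1 * 4), ∅)}; St=[if0 :: subL(6) :: subL(-1)]⟩
13. ⟨T=(1 * 4); E=∅; St=[if0 :: subL(6) :: subL(-1)]⟩
14. ⟨T=1; E=∅; St=[mulR :: if0 :: subL(6) :: subL(-1)]⟩
15. ⟨T=4; E=∅; St=[mulL(1) :: if0 :: subL(6) :: subL(-1)]⟩
16. ⟨T=0; E={y↦thunk((1 * 4), ∅)}; St=[subL(6) :: subL(-1)]⟩
→ final value -7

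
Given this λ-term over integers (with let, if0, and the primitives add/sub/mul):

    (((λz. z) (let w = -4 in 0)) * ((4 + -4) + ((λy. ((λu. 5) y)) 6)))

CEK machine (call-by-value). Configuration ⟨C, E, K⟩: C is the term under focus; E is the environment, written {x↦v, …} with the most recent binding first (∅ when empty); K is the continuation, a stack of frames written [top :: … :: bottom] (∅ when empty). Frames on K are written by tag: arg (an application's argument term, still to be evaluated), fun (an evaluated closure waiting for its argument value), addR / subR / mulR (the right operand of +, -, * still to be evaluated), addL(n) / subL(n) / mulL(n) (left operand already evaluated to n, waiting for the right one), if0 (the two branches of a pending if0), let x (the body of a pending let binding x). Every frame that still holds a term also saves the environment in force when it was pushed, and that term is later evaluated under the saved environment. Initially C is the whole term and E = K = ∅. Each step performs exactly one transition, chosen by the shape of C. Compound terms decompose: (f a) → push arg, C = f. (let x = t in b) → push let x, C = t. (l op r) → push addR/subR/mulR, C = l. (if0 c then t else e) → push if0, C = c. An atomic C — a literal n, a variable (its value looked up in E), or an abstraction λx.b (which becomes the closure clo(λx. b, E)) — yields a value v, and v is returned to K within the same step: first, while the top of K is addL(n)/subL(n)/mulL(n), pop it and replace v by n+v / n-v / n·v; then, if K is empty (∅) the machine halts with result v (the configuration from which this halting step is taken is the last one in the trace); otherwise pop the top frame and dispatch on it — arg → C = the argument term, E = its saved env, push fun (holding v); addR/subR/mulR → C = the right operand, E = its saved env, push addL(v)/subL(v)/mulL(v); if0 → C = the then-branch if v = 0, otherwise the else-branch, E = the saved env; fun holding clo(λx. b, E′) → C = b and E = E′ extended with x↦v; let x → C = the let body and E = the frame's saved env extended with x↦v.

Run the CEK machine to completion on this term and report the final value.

t=0: [C=(((λz. z) (let w = -4 in 0)) * ((4 + -4) + ((λy. ((λu. 5) y)) 6))) | E=∅ | K=∅]
t=1: [C=((λz. z) (let w = -4 in 0)) | E=∅ | K=[mulR]]
t=2: [C=(λz. z) | E=∅ | K=[arg :: mulR]]
t=3: [C=(let w = -4 in 0) | E=∅ | K=[fun :: mulR]]
t=4: [C=-4 | E=∅ | K=[let w :: fun :: mulR]]
t=5: [C=0 | E={w↦-4} | K=[fun :: mulR]]
t=6: [C=z | E={z↦0} | K=[mulR]]
t=7: [C=((4 + -4) + ((λy. ((λu. 5) y)) 6)) | E=∅ | K=[mulL(0)]]
t=8: [C=(4 + -4) | E=∅ | K=[addR :: mulL(0)]]
t=9: [C=4 | E=∅ | K=[addR :: addR :: mulL(0)]]
t=10: [C=-4 | E=∅ | K=[addL(4) :: addR :: mulL(0)]]
t=11: [C=((λy. ((λu. 5) y)) 6) | E=∅ | K=[addL(0) :: mulL(0)]]
t=12: [C=(λy. ((λu. 5) y)) | E=∅ | K=[arg :: addL(0) :: mulL(0)]]
t=13: [C=6 | E=∅ | K=[fun :: addL(0) :: mulL(0)]]
t=14: [C=((λu. 5) y) | E={y↦6} | K=[addL(0) :: mulL(0)]]
t=15: [C=(λu. 5) | E={y↦6} | K=[arg :: addL(0) :: mulL(0)]]
t=16: [C=y | E={y↦6} | K=[fun :: addL(0) :: mulL(0)]]
t=17: [C=5 | E={u↦6, y↦6} | K=[addL(0) :: mulL(0)]]
→ final value 0

Answer: 0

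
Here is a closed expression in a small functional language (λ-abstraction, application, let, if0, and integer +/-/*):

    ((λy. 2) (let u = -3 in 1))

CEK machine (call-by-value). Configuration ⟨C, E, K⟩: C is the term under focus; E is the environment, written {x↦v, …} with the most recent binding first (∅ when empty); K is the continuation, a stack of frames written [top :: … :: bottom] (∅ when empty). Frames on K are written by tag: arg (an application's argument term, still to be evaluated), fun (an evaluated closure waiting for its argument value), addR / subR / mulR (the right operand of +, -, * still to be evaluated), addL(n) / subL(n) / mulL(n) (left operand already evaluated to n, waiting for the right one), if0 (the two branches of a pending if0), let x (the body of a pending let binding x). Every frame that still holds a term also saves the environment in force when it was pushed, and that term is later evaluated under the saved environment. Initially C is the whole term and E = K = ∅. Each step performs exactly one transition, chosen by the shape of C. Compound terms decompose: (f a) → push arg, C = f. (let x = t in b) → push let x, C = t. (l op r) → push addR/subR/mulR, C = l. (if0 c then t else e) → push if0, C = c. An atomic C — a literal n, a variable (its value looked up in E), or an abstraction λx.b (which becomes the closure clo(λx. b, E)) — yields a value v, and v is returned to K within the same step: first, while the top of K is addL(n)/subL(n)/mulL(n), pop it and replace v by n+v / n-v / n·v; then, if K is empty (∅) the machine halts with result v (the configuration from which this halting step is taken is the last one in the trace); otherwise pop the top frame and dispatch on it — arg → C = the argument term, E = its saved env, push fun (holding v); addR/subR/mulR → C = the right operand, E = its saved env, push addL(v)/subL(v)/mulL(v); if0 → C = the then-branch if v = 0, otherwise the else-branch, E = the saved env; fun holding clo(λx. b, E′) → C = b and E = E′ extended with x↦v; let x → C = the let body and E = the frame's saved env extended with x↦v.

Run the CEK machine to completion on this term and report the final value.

0. ⟨C=((λy. 2) (let u = -3 in 1)); E=∅; K=∅⟩
1. ⟨C=(λy. 2); E=∅; K=[arg]⟩
2. ⟨C=(let u = -3 in 1); E=∅; K=[fun]⟩
3. ⟨C=-3; E=∅; K=[let u :: fun]⟩
4. ⟨C=1; E={u↦-3}; K=[fun]⟩
5. ⟨C=2; E={y↦1}; K=∅⟩
→ final value 2

Answer: 2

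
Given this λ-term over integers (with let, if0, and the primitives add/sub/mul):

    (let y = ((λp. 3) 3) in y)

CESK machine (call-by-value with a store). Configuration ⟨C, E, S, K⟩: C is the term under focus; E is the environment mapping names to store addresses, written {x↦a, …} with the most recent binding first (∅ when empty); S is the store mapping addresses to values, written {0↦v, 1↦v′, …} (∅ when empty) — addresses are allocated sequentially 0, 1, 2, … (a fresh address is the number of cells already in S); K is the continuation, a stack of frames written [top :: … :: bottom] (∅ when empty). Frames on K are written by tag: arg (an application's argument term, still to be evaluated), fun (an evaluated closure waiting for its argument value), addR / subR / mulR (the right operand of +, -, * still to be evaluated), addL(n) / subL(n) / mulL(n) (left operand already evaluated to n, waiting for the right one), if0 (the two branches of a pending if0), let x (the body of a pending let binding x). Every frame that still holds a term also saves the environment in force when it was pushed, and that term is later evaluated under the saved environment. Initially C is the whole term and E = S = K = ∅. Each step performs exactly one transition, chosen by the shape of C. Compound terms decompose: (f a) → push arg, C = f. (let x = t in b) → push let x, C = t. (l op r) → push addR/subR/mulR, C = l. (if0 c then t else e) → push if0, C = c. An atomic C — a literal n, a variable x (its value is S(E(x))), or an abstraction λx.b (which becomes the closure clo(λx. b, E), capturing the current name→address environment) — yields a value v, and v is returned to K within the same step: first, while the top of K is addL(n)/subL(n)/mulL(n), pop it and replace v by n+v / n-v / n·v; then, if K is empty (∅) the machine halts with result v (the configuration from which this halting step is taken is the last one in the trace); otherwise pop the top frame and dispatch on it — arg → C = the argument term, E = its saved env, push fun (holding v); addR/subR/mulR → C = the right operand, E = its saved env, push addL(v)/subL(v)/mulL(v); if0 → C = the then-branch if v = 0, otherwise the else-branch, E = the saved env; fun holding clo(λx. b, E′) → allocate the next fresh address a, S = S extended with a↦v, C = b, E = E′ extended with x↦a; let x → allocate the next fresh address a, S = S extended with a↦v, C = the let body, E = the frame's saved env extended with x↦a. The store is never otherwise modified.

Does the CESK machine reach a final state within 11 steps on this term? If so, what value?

Answer: 3

Execution trace:
step 0: ⟨C=(let y = ((λp. 3) 3) in y); E=∅; S=∅; K=∅⟩
step 1: ⟨C=((λp. 3) 3); E=∅; S=∅; K=[let y]⟩
step 2: ⟨C=(λp. 3); E=∅; S=∅; K=[arg :: let y]⟩
step 3: ⟨C=3; E=∅; S=∅; K=[fun :: let y]⟩
step 4: ⟨C=3; E={p↦0}; S={0↦3}; K=[let y]⟩
step 5: ⟨C=y; E={y↦1}; S={0↦3, 1↦3}; K=∅⟩
→ final value 3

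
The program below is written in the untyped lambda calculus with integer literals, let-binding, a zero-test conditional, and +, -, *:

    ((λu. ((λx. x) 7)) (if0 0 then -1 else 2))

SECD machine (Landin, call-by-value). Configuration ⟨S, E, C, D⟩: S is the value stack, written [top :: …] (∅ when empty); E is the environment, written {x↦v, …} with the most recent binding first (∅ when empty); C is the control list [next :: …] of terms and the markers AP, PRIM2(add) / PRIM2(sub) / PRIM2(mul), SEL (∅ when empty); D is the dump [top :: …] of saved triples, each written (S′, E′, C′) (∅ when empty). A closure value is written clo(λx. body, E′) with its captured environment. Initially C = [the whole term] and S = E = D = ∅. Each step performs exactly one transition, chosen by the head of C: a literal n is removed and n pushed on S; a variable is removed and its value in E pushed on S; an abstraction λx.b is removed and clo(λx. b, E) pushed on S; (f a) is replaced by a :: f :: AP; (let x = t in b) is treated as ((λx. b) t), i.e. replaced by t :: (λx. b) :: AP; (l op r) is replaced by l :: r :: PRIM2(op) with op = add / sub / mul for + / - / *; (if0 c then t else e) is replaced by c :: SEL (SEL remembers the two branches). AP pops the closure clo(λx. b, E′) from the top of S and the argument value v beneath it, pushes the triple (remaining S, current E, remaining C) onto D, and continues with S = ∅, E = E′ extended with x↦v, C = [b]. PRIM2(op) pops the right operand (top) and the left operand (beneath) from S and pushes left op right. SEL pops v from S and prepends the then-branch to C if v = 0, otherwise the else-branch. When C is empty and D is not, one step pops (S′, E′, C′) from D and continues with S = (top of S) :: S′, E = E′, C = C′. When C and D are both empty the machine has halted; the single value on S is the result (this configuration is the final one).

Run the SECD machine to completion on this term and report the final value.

t=0: [S=∅ | E=∅ | C=[((λu. ((λx. x) 7)) (if0 0 then -1 else 2))] | D=∅]
t=1: [S=∅ | E=∅ | C=[(if0 0 then -1 else 2) :: (λu. ((λx. x) 7)) :: AP] | D=∅]
t=2: [S=∅ | E=∅ | C=[0 :: SEL :: (λu. ((λx. x) 7)) :: AP] | D=∅]
t=3: [S=[0] | E=∅ | C=[SEL :: (λu. ((λx. x) 7)) :: AP] | D=∅]
t=4: [S=∅ | E=∅ | C=[-1 :: (λu. ((λx. x) 7)) :: AP] | D=∅]
t=5: [S=[-1] | E=∅ | C=[(λu. ((λx. x) 7)) :: AP] | D=∅]
t=6: [S=[clo(λu. ((λx. x) 7), ∅) :: -1] | E=∅ | C=[AP] | D=∅]
t=7: [S=∅ | E={u↦-1} | C=[((λx. x) 7)] | D=[(∅, ∅, ∅)]]
t=8: [S=∅ | E={u↦-1} | C=[7 :: (λx. x) :: AP] | D=[(∅, ∅, ∅)]]
t=9: [S=[7] | E={u↦-1} | C=[(λx. x) :: AP] | D=[(∅, ∅, ∅)]]
t=10: [S=[clo(λx. x, {u↦-1}) :: 7] | E={u↦-1} | C=[AP] | D=[(∅, ∅, ∅)]]
t=11: [S=∅ | E={x↦7, u↦-1} | C=[x] | D=[(∅, {u↦-1}, ∅) :: (∅, ∅, ∅)]]
t=12: [S=[7] | E={x↦7, u↦-1} | C=∅ | D=[(∅, {u↦-1}, ∅) :: (∅, ∅, ∅)]]
t=13: [S=[7] | E={u↦-1} | C=∅ | D=[(∅, ∅, ∅)]]
t=14: [S=[7] | E=∅ | C=∅ | D=∅]
→ final value 7

Answer: 7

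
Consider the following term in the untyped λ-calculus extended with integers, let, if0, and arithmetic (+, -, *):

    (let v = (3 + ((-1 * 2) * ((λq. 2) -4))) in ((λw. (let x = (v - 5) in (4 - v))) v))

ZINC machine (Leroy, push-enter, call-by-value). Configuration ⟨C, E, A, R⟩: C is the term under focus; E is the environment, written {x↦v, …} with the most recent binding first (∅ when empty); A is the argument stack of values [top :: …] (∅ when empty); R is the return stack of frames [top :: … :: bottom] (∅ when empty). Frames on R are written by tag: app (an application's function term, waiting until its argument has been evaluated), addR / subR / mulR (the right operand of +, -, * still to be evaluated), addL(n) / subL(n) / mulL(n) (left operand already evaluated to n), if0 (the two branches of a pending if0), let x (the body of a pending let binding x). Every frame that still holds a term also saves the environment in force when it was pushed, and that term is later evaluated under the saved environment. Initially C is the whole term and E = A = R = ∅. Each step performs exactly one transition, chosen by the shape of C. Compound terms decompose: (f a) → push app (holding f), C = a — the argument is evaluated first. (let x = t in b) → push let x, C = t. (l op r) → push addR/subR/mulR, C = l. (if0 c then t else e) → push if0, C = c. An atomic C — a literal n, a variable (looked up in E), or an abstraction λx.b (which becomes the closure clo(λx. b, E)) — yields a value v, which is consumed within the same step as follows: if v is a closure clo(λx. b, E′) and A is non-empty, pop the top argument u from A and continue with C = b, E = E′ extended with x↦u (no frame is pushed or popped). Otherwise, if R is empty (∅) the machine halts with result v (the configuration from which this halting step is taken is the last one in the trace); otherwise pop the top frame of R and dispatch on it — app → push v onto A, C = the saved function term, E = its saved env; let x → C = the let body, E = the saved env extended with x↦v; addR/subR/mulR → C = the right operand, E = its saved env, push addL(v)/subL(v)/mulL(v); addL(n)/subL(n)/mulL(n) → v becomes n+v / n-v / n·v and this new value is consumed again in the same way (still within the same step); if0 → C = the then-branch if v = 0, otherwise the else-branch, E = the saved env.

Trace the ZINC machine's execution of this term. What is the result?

Answer: 5

Derivation:
t=0: ⟨C=(let v = (3 + ((-1 * 2) * ((λq. 2) -4))) in ((λw. (let x = (v - 5) in (4 - v))) v)); E=∅; A=∅; R=∅⟩
t=1: ⟨C=(3 + ((-1 * 2) * ((λq. 2) -4))); E=∅; A=∅; R=[let v]⟩
t=2: ⟨C=3; E=∅; A=∅; R=[addR :: let v]⟩
t=3: ⟨C=((-1 * 2) * ((λq. 2) -4)); E=∅; A=∅; R=[addL(3) :: let v]⟩
t=4: ⟨C=(-1 * 2); E=∅; A=∅; R=[mulR :: addL(3) :: let v]⟩
t=5: ⟨C=-1; E=∅; A=∅; R=[mulR :: mulR :: addL(3) :: let v]⟩
t=6: ⟨C=2; E=∅; A=∅; R=[mulL(-1) :: mulR :: addL(3) :: let v]⟩
t=7: ⟨C=((λq. 2) -4); E=∅; A=∅; R=[mulL(-2) :: addL(3) :: let v]⟩
t=8: ⟨C=-4; E=∅; A=∅; R=[app :: mulL(-2) :: addL(3) :: let v]⟩
t=9: ⟨C=(λq. 2); E=∅; A=[-4]; R=[mulL(-2) :: addL(3) :: let v]⟩
t=10: ⟨C=2; E={q↦-4}; A=∅; R=[mulL(-2) :: addL(3) :: let v]⟩
t=11: ⟨C=((λw. (let x = (v - 5) in (4 - v))) v); E={v↦-1}; A=∅; R=∅⟩
t=12: ⟨C=v; E={v↦-1}; A=∅; R=[app]⟩
t=13: ⟨C=(λw. (let x = (v - 5) in (4 - v))); E={v↦-1}; A=[-1]; R=∅⟩
t=14: ⟨C=(let x = (v - 5) in (4 - v)); E={w↦-1, v↦-1}; A=∅; R=∅⟩
t=15: ⟨C=(v - 5); E={w↦-1, v↦-1}; A=∅; R=[let x]⟩
t=16: ⟨C=v; E={w↦-1, v↦-1}; A=∅; R=[subR :: let x]⟩
t=17: ⟨C=5; E={w↦-1, v↦-1}; A=∅; R=[subL(-1) :: let x]⟩
t=18: ⟨C=(4 - v); E={x↦-6, w↦-1, v↦-1}; A=∅; R=∅⟩
t=19: ⟨C=4; E={x↦-6, w↦-1, v↦-1}; A=∅; R=[subR]⟩
t=20: ⟨C=v; E={x↦-6, w↦-1, v↦-1}; A=∅; R=[subL(4)]⟩
→ final value 5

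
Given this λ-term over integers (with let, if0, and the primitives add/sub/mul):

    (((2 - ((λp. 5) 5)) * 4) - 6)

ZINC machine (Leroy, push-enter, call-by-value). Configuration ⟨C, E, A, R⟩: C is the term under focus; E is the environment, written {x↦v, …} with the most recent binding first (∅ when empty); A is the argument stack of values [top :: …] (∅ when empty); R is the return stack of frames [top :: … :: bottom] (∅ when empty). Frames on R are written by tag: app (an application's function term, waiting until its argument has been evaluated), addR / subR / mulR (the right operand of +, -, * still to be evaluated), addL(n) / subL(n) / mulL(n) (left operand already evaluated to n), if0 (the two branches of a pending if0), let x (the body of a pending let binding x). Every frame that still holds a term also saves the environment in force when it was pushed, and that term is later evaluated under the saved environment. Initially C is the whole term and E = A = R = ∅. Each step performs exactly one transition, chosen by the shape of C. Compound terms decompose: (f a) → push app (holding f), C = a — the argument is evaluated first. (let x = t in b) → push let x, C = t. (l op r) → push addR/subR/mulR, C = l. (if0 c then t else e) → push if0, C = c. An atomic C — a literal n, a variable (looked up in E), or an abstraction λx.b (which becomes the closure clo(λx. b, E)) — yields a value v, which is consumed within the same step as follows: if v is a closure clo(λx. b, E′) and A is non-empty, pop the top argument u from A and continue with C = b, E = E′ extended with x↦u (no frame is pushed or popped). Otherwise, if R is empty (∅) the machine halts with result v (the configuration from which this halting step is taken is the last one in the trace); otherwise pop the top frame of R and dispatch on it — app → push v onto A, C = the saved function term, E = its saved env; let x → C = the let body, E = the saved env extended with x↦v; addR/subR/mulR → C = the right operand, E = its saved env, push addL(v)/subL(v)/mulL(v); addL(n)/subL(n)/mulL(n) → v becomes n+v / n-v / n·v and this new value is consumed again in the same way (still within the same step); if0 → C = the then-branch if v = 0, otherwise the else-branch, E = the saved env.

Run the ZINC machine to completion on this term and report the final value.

Answer: -18

Machine steps:
0. ⟨C=(((2 - ((λp. 5) 5)) * 4) - 6); E=∅; A=∅; R=∅⟩
1. ⟨C=((2 - ((λp. 5) 5)) * 4); E=∅; A=∅; R=[subR]⟩
2. ⟨C=(2 - ((λp. 5) 5)); E=∅; A=∅; R=[mulR :: subR]⟩
3. ⟨C=2; E=∅; A=∅; R=[subR :: mulR :: subR]⟩
4. ⟨C=((λp. 5) 5); E=∅; A=∅; R=[subL(2) :: mulR :: subR]⟩
5. ⟨C=5; E=∅; A=∅; R=[app :: subL(2) :: mulR :: subR]⟩
6. ⟨C=(λp. 5); E=∅; A=[5]; R=[subL(2) :: mulR :: subR]⟩
7. ⟨C=5; E={p↦5}; A=∅; R=[subL(2) :: mulR :: subR]⟩
8. ⟨C=4; E=∅; A=∅; R=[mulL(-3) :: subR]⟩
9. ⟨C=6; E=∅; A=∅; R=[subL(-12)]⟩
→ final value -18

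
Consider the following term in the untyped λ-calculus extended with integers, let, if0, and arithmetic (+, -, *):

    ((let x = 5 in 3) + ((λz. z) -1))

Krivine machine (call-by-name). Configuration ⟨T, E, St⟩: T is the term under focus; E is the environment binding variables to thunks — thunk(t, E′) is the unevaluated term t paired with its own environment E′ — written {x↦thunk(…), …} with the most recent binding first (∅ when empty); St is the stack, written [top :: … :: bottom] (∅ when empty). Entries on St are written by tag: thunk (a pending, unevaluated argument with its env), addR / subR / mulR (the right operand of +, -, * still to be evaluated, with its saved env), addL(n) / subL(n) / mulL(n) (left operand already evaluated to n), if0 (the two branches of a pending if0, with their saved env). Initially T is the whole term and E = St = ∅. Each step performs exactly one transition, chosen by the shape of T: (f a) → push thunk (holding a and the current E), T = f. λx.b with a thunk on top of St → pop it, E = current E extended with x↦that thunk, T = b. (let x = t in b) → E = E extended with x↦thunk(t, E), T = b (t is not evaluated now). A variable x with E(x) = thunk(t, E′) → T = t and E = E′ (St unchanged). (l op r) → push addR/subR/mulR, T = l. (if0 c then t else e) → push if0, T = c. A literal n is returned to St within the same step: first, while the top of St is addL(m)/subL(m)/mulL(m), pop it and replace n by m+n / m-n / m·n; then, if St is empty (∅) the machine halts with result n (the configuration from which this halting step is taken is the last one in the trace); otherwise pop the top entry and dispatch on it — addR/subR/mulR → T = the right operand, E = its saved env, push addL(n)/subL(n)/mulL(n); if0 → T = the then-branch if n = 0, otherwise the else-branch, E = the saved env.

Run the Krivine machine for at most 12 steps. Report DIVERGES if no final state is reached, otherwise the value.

Answer: 2

Execution trace:
0. [T=((let x = 5 in 3) + ((λz. z) -1)) | E=∅ | St=∅]
1. [T=(let x = 5 in 3) | E=∅ | St=[addR]]
2. [T=3 | E={x↦thunk(5, ∅)} | St=[addR]]
3. [T=((λz. z) -1) | E=∅ | St=[addL(3)]]
4. [T=(λz. z) | E=∅ | St=[thunk :: addL(3)]]
5. [T=z | E={z↦thunk(-1, ∅)} | St=[addL(3)]]
6. [T=-1 | E=∅ | St=[addL(3)]]
→ final value 2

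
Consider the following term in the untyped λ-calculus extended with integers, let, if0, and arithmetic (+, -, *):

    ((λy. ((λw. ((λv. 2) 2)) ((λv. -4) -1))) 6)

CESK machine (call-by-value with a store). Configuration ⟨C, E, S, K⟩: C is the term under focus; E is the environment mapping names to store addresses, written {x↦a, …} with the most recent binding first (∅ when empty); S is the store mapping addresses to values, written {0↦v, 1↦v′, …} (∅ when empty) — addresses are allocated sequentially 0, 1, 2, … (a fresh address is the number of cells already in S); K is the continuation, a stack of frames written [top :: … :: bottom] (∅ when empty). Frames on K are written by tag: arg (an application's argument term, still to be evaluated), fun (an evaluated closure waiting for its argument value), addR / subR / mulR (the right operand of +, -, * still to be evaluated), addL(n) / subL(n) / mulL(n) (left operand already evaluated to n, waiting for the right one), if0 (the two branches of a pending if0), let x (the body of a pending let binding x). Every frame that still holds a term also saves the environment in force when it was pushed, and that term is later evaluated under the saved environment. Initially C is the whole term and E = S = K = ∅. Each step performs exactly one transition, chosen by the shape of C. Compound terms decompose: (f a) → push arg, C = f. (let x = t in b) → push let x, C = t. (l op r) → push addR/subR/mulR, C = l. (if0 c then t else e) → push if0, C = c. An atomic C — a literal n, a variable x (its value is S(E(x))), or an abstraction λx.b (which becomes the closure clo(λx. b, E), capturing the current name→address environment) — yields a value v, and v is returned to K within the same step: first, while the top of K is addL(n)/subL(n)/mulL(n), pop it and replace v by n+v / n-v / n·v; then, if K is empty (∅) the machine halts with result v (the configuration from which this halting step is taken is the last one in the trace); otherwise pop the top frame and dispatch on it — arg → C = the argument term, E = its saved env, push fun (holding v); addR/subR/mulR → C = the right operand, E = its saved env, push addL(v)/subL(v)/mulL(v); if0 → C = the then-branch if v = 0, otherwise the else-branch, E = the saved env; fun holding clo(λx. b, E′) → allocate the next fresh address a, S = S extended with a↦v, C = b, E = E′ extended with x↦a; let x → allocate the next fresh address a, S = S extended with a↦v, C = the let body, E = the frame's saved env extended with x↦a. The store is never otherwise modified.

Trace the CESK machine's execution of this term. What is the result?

[0] [C=((λy. ((λw. ((λv. 2) 2)) ((λv. -4) -1))) 6) | E=∅ | S=∅ | K=∅]
[1] [C=(λy. ((λw. ((λv. 2) 2)) ((λv. -4) -1))) | E=∅ | S=∅ | K=[arg]]
[2] [C=6 | E=∅ | S=∅ | K=[fun]]
[3] [C=((λw. ((λv. 2) 2)) ((λv. -4) -1)) | E={y↦0} | S={0↦6} | K=∅]
[4] [C=(λw. ((λv. 2) 2)) | E={y↦0} | S={0↦6} | K=[arg]]
[5] [C=((λv. -4) -1) | E={y↦0} | S={0↦6} | K=[fun]]
[6] [C=(λv. -4) | E={y↦0} | S={0↦6} | K=[arg :: fun]]
[7] [C=-1 | E={y↦0} | S={0↦6} | K=[fun :: fun]]
[8] [C=-4 | E={v↦1, y↦0} | S={0↦6, 1↦-1} | K=[fun]]
[9] [C=((λv. 2) 2) | E={w↦2, y↦0} | S={0↦6, 1↦-1, 2↦-4} | K=∅]
[10] [C=(λv. 2) | E={w↦2, y↦0} | S={0↦6, 1↦-1, 2↦-4} | K=[arg]]
[11] [C=2 | E={w↦2, y↦0} | S={0↦6, 1↦-1, 2↦-4} | K=[fun]]
[12] [C=2 | E={v↦3, w↦2, y↦0} | S={0↦6, 1↦-1, 2↦-4, 3↦2} | K=∅]
→ final value 2

Answer: 2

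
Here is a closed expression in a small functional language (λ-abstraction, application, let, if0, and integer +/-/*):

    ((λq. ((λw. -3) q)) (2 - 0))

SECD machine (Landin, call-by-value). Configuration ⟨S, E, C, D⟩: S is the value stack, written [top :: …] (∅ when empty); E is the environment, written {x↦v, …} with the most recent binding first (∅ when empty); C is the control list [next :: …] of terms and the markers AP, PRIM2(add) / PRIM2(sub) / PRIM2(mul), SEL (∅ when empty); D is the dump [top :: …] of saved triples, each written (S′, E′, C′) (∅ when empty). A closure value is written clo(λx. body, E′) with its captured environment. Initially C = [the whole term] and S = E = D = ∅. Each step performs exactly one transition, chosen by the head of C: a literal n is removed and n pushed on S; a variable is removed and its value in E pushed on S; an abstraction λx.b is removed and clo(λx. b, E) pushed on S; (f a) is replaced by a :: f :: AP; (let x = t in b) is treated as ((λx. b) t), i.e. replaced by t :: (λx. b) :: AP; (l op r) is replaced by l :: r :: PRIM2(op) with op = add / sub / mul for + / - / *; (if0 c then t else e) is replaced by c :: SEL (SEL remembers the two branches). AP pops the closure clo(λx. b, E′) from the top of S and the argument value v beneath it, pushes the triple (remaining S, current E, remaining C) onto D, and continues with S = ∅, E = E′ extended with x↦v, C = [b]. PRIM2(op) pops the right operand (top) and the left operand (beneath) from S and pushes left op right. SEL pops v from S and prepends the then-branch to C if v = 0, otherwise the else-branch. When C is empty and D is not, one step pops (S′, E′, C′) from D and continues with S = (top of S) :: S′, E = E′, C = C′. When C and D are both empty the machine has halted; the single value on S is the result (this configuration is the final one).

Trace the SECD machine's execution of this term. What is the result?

0. [S=∅ | E=∅ | C=[((λq. ((λw. -3) q)) (2 - 0))] | D=∅]
1. [S=∅ | E=∅ | C=[(2 - 0) :: (λq. ((λw. -3) q)) :: AP] | D=∅]
2. [S=∅ | E=∅ | C=[2 :: 0 :: PRIM2(sub) :: (λq. ((λw. -3) q)) :: AP] | D=∅]
3. [S=[2] | E=∅ | C=[0 :: PRIM2(sub) :: (λq. ((λw. -3) q)) :: AP] | D=∅]
4. [S=[0 :: 2] | E=∅ | C=[PRIM2(sub) :: (λq. ((λw. -3) q)) :: AP] | D=∅]
5. [S=[2] | E=∅ | C=[(λq. ((λw. -3) q)) :: AP] | D=∅]
6. [S=[clo(λq. ((λw. -3) q), ∅) :: 2] | E=∅ | C=[AP] | D=∅]
7. [S=∅ | E={q↦2} | C=[((λw. -3) q)] | D=[(∅, ∅, ∅)]]
8. [S=∅ | E={q↦2} | C=[q :: (λw. -3) :: AP] | D=[(∅, ∅, ∅)]]
9. [S=[2] | E={q↦2} | C=[(λw. -3) :: AP] | D=[(∅, ∅, ∅)]]
10. [S=[clo(λw. -3, {q↦2}) :: 2] | E={q↦2} | C=[AP] | D=[(∅, ∅, ∅)]]
11. [S=∅ | E={w↦2, q↦2} | C=[-3] | D=[(∅, {q↦2}, ∅) :: (∅, ∅, ∅)]]
12. [S=[-3] | E={w↦2, q↦2} | C=∅ | D=[(∅, {q↦2}, ∅) :: (∅, ∅, ∅)]]
13. [S=[-3] | E={q↦2} | C=∅ | D=[(∅, ∅, ∅)]]
14. [S=[-3] | E=∅ | C=∅ | D=∅]
→ final value -3

Answer: -3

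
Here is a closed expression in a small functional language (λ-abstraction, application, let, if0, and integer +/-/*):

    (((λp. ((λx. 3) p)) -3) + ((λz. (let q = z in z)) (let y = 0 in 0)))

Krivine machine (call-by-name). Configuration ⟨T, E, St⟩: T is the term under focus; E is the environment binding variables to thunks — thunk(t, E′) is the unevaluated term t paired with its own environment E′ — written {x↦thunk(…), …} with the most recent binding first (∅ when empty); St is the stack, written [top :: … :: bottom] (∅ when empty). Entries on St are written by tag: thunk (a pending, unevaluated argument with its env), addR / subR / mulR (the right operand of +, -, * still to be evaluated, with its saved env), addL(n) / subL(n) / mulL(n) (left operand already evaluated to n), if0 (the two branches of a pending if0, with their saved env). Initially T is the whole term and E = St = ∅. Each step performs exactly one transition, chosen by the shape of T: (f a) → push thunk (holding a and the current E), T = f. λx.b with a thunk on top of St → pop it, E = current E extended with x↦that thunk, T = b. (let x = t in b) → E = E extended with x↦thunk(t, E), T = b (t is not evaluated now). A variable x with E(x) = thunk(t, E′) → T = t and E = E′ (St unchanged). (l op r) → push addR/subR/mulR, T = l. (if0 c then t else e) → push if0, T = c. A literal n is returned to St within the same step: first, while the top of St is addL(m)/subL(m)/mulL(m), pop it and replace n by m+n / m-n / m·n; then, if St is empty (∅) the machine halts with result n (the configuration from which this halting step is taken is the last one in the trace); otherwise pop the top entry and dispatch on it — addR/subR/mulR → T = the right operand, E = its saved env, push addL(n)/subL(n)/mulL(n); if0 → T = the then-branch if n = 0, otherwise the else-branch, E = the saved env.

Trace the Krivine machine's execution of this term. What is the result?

0. [T=(((λp. ((λx. 3) p)) -3) + ((λz. (let q = z in z)) (let y = 0 in 0))) | E=∅ | St=∅]
1. [T=((λp. ((λx. 3) p)) -3) | E=∅ | St=[addR]]
2. [T=(λp. ((λx. 3) p)) | E=∅ | St=[thunk :: addR]]
3. [T=((λx. 3) p) | E={p↦thunk(-3, ∅)} | St=[addR]]
4. [T=(λx. 3) | E={p↦thunk(-3, ∅)} | St=[thunk :: addR]]
5. [T=3 | E={x↦thunk(p, {p↦thunk(-3, ∅)}), p↦thunk(-3, ∅)} | St=[addR]]
6. [T=((λz. (let q = z in z)) (let y = 0 in 0)) | E=∅ | St=[addL(3)]]
7. [T=(λz. (let q = z in z)) | E=∅ | St=[thunk :: addL(3)]]
8. [T=(let q = z in z) | E={z↦thunk((let y = 0 in 0), ∅)} | St=[addL(3)]]
9. [T=z | E={q↦thunk(z, {z↦thunk((let y = 0 in 0), ∅)}), z↦thunk((let y = 0 in 0), ∅)} | St=[addL(3)]]
10. [T=(let y = 0 in 0) | E=∅ | St=[addL(3)]]
11. [T=0 | E={y↦thunk(0, ∅)} | St=[addL(3)]]
→ final value 3

Answer: 3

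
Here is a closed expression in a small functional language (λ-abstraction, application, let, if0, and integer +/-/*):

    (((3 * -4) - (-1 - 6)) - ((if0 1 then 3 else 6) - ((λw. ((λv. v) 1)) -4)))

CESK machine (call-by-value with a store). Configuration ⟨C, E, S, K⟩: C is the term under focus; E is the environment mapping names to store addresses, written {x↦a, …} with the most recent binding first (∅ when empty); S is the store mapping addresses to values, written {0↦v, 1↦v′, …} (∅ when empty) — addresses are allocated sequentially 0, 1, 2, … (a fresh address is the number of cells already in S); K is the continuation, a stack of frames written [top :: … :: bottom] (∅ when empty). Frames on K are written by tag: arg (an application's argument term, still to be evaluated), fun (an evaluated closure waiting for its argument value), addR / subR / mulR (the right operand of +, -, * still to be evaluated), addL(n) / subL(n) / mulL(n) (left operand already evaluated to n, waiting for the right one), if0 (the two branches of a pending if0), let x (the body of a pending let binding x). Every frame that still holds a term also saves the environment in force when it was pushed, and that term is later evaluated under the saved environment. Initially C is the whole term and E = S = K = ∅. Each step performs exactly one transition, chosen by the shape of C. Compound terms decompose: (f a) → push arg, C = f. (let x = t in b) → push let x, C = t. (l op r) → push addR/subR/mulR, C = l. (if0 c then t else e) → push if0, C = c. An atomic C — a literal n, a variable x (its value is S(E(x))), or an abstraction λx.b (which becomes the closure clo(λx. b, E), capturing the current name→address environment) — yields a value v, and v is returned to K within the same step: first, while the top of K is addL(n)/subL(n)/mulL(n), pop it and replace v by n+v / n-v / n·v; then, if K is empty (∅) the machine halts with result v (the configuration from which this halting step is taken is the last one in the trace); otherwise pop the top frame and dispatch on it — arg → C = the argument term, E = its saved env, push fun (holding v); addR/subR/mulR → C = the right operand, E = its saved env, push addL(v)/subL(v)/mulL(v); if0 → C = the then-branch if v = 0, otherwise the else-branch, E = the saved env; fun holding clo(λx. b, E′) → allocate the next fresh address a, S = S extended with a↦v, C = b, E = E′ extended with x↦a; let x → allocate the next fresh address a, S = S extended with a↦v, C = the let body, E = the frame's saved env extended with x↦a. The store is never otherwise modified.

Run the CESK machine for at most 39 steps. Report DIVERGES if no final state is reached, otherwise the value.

0. ⟨C=(((3 * -4) - (-1 - 6)) - ((if0 1 then 3 else 6) - ((λw. ((λv. v) 1)) -4))); E=∅; S=∅; K=∅⟩
1. ⟨C=((3 * -4) - (-1 - 6)); E=∅; S=∅; K=[subR]⟩
2. ⟨C=(3 * -4); E=∅; S=∅; K=[subR :: subR]⟩
3. ⟨C=3; E=∅; S=∅; K=[mulR :: subR :: subR]⟩
4. ⟨C=-4; E=∅; S=∅; K=[mulL(3) :: subR :: subR]⟩
5. ⟨C=(-1 - 6); E=∅; S=∅; K=[subL(-12) :: subR]⟩
6. ⟨C=-1; E=∅; S=∅; K=[subR :: subL(-12) :: subR]⟩
7. ⟨C=6; E=∅; S=∅; K=[subL(-1) :: subL(-12) :: subR]⟩
8. ⟨C=((if0 1 then 3 else 6) - ((λw. ((λv. v) 1)) -4)); E=∅; S=∅; K=[subL(-5)]⟩
9. ⟨C=(if0 1 then 3 else 6); E=∅; S=∅; K=[subR :: subL(-5)]⟩
10. ⟨C=1; E=∅; S=∅; K=[if0 :: subR :: subL(-5)]⟩
11. ⟨C=6; E=∅; S=∅; K=[subR :: subL(-5)]⟩
12. ⟨C=((λw. ((λv. v) 1)) -4); E=∅; S=∅; K=[subL(6) :: subL(-5)]⟩
13. ⟨C=(λw. ((λv. v) 1)); E=∅; S=∅; K=[arg :: subL(6) :: subL(-5)]⟩
14. ⟨C=-4; E=∅; S=∅; K=[fun :: subL(6) :: subL(-5)]⟩
15. ⟨C=((λv. v) 1); E={w↦0}; S={0↦-4}; K=[subL(6) :: subL(-5)]⟩
16. ⟨C=(λv. v); E={w↦0}; S={0↦-4}; K=[arg :: subL(6) :: subL(-5)]⟩
17. ⟨C=1; E={w↦0}; S={0↦-4}; K=[fun :: subL(6) :: subL(-5)]⟩
18. ⟨C=v; E={v↦1, w↦0}; S={0↦-4, 1↦1}; K=[subL(6) :: subL(-5)]⟩
→ final value -10

Answer: -10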